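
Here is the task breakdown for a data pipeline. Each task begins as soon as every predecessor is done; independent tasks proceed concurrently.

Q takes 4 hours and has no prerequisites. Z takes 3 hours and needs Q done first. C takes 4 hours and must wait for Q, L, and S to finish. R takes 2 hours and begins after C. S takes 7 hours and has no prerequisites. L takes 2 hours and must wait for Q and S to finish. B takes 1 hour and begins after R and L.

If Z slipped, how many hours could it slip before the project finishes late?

9

The longest chain is S→L→C→R→B = 7+2+4+2+1 = 16; overall finish 16 hours.
The longest chain containing Z totals 7 hours.
So Z can slip 16 − 7 = 9 hours.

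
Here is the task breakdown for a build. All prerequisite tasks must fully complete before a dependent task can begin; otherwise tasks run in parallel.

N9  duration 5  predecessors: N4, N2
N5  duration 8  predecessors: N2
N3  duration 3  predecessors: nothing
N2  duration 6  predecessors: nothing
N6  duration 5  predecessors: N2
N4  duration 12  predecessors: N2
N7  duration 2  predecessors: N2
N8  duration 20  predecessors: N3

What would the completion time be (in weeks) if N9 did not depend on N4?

23

Original critical path: N2→N4→N9 = 6+12+5 = 23 ⇒ 23 weeks.
Without N4→N9, N9's earliest start moves from 18 to 6.
The longest chain is now N3→N8 = 3+20 = 23, so the schedule takes 23 weeks.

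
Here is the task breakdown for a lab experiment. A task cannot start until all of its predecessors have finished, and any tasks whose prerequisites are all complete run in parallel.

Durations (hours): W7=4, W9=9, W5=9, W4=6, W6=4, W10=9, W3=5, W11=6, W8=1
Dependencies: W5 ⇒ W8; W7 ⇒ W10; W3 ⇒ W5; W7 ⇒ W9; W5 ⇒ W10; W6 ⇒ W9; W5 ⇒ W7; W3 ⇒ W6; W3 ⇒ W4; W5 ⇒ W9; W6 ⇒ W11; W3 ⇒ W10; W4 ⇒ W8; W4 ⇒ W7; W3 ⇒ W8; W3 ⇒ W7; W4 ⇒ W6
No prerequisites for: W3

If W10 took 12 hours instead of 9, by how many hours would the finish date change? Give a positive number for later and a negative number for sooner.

3

Critical path before the change: W3→W5→W7→W10 = 5+9+4+9 = 27 giving 27 hours.
Since W10 is critical, the +3 change carries straight to that chain (now 30 hours).
That remains the longest chain; total 30 hours.
Change in finish: 30 − 27 = +3 hours.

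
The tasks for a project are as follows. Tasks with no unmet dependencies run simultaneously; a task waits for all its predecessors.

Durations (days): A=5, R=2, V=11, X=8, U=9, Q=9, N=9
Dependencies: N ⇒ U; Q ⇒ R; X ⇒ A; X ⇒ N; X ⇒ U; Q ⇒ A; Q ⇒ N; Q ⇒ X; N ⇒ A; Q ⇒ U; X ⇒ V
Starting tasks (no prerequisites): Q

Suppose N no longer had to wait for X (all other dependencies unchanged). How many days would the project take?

28

Before: longest chain Q→X→N→U = 9+8+9+9 = 35, finish 35.
Without X→N, N's earliest start moves from 17 to 9.
New critical path: Q→X→V = 9+8+11 = 28 ⇒ 28 days.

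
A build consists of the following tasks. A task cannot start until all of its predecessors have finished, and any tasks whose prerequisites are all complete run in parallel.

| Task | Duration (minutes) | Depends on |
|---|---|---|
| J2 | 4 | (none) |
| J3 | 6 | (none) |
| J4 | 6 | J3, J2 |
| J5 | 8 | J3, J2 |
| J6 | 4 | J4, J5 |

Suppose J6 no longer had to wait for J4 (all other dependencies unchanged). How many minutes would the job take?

18

With the dependency in place, J3→J5→J6 = 6+8+4 = 18 sets the finish at 18 minutes.
Dropping J4→J6 doesn't change J6's earliest start (14); another predecessor still binds.
New critical path: J3→J5→J6 = 6+8+4 = 18 ⇒ 18 minutes.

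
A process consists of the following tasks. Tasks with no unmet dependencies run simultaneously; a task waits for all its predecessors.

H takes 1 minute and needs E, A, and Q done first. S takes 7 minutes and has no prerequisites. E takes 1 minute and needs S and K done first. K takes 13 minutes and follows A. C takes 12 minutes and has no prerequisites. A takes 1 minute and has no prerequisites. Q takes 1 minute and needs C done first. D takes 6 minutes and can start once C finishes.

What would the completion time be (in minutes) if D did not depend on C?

With the dependency in place, C→D = 12+6 = 18 sets the finish at 18 minutes.
Without C→D, D's earliest start moves from 12 to 0.
After: A→K→E→H = 1+13+1+1 = 16 → 16 minutes.

16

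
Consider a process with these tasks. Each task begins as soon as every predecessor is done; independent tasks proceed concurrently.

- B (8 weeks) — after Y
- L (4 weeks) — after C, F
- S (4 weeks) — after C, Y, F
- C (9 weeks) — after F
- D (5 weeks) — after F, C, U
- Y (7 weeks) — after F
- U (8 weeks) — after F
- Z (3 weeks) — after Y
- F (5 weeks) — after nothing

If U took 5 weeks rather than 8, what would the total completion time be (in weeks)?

20

Baseline: F→Y→B = 5+7+8 = 20 → 20 weeks.
The longest path through U is only 18 weeks, so U has float 2.
No other chain overtakes it, so the finish is 20 weeks.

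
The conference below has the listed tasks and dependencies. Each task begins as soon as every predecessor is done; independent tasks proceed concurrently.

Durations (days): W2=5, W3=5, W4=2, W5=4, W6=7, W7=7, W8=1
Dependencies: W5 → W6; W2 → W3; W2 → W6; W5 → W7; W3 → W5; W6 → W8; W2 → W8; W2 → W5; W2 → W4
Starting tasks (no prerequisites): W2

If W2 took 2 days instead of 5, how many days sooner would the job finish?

Critical path before the change: W2→W3→W5→W6→W8 = 5+5+4+7+1 = 22 giving 22 days.
Since W2 is critical, the -3 change carries straight to that chain (now 19 days).
No other chain overtakes it, so the finish is 19 days.
Change in finish: 19 − 22 = -3 days.

3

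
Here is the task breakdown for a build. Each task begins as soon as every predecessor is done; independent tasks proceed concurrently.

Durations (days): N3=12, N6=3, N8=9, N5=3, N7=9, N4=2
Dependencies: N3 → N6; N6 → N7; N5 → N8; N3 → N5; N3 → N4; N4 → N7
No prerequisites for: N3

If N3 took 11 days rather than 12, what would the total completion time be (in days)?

Baseline: N3→N5→N8 = 12+3+9 = 24 → 24 days.
Since N3 is critical, the -1 change carries straight to that chain (now 23 days).
The critical path is still N3→N5→N8; finish is now 23 days.

23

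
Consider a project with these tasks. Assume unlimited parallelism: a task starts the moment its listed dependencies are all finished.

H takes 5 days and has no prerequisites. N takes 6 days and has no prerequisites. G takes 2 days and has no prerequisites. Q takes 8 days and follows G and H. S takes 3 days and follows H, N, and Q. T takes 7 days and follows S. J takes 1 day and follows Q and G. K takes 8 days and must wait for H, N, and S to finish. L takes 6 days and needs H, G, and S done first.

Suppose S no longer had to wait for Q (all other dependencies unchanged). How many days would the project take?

17

With the dependency in place, H→Q→S→K = 5+8+3+8 = 24 sets the finish at 24 days.
Without Q→S, S's earliest start moves from 13 to 6.
After: N→S→K = 6+3+8 = 17 → 17 days.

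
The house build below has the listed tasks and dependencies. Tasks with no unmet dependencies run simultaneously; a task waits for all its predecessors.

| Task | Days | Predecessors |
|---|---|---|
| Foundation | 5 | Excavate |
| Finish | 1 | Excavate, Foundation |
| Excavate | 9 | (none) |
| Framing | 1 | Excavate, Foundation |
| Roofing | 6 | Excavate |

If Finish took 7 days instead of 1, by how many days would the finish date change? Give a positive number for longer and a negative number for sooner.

6

As given, the longest chain is Excavate→Foundation→Finish = 9+5+1 = 15, so the finish is 15 days.
Finish is on the critical path; changing it to 7 makes that path 21 days.
That remains the longest chain; total 21 days.
Change in finish: 21 − 15 = +6 days.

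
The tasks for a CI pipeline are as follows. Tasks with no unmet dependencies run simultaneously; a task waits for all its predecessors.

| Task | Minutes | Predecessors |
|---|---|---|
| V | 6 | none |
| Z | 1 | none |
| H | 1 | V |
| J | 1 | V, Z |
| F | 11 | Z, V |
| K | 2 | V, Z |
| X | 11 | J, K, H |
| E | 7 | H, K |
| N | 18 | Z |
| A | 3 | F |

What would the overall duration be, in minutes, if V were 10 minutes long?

24

Actual critical path: V→F→A = 6+11+3 = 20 ⇒ 20 minutes.
V is on the critical path; changing it to 10 makes that path 24 minutes.
The critical path is still V→F→A; finish is now 24 minutes.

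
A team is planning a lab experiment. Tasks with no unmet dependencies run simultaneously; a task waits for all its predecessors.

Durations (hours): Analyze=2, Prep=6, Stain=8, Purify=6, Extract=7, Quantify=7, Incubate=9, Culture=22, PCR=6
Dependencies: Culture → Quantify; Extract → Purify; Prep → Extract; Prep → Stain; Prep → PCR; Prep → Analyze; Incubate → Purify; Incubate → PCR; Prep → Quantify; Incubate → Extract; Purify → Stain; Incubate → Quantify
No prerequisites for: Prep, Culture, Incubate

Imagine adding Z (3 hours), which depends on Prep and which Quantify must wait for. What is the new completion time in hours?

30

Originally the lab experiment takes 30 hours.
With Z inserted, Quantify now waits for max(Culture, Incubate, Prep, Z).
New critical path: Incubate→Extract→Purify→Stain = 9+7+6+8 = 30 ⇒ 30 hours.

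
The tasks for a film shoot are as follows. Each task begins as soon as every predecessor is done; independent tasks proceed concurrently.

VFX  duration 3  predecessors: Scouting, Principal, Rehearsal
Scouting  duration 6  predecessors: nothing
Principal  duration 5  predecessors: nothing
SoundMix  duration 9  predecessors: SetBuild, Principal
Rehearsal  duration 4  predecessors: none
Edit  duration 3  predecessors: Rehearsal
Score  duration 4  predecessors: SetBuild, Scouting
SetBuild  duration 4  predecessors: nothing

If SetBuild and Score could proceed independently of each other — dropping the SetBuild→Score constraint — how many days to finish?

14

Before: longest chain Principal→SoundMix = 5+9 = 14, finish 14.
Dropping SetBuild→Score doesn't change Score's earliest start (6); another predecessor still binds.
New critical path: Principal→SoundMix = 5+9 = 14 ⇒ 14 days.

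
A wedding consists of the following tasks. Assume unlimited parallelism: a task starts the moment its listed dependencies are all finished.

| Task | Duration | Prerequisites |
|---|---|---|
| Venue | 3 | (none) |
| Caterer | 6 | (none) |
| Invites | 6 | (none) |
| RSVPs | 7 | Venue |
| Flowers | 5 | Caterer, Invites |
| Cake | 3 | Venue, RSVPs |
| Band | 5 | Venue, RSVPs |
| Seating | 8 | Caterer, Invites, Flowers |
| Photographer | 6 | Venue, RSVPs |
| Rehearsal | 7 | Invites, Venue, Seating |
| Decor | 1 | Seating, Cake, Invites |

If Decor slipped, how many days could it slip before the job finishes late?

6

Caterer→Flowers→Seating→Rehearsal = 6+5+8+7 = 26 sets the makespan at 26 days.
Longest path through Decor: 20 days (earliest finish 20, latest finish 26).
Slack of Decor = 25 − 19 = 6 days.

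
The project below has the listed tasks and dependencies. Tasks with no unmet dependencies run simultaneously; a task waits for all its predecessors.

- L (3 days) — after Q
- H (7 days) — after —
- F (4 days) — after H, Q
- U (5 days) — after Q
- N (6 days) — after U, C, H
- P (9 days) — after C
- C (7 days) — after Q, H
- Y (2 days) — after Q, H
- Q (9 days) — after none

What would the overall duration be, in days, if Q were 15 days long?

Actual critical path: Q→C→P = 9+7+9 = 25 ⇒ 25 days.
Q lies on that path, so at 15 days the path becomes 31 days.
No other chain overtakes it, so the finish is 31 days.

31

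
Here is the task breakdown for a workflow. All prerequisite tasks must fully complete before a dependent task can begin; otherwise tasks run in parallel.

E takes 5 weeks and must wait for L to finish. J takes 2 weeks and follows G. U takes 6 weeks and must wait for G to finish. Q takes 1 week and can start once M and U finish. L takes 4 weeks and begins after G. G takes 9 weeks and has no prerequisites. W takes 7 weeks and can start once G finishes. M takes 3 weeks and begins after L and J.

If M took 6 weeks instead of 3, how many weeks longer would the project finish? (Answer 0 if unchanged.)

The binding path is G→L→E = 9+4+5 = 18; finish at 18 weeks.
The longest path through M is only 17 weeks, so M has float 1.
The binding chain switches to G→L→M→Q = 9+4+6+1 = 20; finish 20 weeks.
Change in finish: 20 − 18 = +2 weeks.

2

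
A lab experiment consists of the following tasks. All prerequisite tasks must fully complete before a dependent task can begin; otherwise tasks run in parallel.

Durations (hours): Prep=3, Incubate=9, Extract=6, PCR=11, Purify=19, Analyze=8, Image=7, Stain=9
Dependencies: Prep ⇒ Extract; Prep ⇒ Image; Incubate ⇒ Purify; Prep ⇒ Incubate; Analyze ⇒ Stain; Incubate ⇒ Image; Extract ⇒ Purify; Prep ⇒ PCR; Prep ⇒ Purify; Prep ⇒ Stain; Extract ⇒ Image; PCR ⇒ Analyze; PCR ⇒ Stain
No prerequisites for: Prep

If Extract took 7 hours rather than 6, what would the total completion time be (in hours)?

31

The binding path is Prep→Incubate→Purify = 3+9+19 = 31; finish at 31 hours.
Extract is off the critical path — its longest chain is 28 hours, giving 3 of slack.
That remains the longest chain; total 31 hours.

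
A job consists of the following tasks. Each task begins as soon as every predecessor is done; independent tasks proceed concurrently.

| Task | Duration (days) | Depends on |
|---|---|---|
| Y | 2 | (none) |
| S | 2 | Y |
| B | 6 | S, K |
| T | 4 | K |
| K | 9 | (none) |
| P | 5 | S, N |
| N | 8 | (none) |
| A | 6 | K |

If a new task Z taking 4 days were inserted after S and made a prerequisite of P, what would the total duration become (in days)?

Originally the project takes 15 days.
With Z inserted, P now waits for max(S, N, Z).
New critical path: K→A = 9+6 = 15 ⇒ 15 days.

15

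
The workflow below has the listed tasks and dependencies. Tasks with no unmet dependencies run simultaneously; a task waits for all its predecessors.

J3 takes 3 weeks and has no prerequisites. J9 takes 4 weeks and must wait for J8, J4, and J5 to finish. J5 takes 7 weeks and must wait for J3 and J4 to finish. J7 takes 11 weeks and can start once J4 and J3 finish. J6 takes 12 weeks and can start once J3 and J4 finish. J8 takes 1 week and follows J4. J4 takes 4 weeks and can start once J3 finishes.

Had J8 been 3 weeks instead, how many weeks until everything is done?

19

Critical path before the change: J3→J4→J6 = 3+4+12 = 19 giving 19 weeks.
J8 has 7 weeks of float (longest path through it is 12).
That remains the longest chain; total 19 weeks.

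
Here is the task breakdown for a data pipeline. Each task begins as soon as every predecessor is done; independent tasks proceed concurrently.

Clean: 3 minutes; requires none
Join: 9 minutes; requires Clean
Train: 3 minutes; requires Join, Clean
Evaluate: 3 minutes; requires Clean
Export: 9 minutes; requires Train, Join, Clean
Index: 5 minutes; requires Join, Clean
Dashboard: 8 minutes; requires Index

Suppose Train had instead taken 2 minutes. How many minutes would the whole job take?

Baseline: Clean→Join→Index→Dashboard = 3+9+5+8 = 25 → 25 minutes.
Train is off the critical path — its longest chain is 24 minutes, giving 1 of slack.
That remains the longest chain; total 25 minutes.

25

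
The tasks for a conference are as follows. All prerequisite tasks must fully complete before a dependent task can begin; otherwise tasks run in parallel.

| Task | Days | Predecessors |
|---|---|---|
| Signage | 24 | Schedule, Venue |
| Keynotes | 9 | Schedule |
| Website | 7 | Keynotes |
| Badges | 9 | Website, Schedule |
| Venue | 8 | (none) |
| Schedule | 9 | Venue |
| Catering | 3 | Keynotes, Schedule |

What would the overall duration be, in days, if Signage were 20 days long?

Critical path before the change: Venue→Schedule→Keynotes→Website→Badges = 8+9+9+7+9 = 42 giving 42 days.
Signage has 1 day of float (longest path through it is 41).
No other chain overtakes it, so the finish is 42 days.

42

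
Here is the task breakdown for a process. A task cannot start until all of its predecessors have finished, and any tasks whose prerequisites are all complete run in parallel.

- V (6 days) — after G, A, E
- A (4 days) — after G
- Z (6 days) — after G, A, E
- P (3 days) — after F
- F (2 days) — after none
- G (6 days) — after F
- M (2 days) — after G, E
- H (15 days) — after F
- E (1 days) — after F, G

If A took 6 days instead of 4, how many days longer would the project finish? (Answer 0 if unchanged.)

Critical path before the change: F→G→A→Z = 2+6+4+6 = 18 giving 18 days.
A lies on that path, so at 6 days the path becomes 20 days.
That remains the longest chain; total 20 days.
Change in finish: 20 − 18 = +2 days.

2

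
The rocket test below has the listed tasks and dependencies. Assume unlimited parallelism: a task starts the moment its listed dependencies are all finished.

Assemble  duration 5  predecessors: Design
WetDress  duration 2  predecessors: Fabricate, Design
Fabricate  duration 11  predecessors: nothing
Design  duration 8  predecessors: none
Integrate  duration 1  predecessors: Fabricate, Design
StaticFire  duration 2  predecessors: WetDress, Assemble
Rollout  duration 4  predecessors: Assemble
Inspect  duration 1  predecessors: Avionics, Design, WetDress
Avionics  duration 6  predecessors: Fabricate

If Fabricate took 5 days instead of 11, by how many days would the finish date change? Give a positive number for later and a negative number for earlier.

-1

Critical path before the change: Fabricate→Avionics→Inspect = 11+6+1 = 18 giving 18 days.
Fabricate lies on that path, so at 5 days the path becomes 12 days.
Now Design→Assemble→Rollout = 8+5+4 = 17 is longest, so the finish becomes 17 days.
Change in finish: 17 − 18 = -1 days.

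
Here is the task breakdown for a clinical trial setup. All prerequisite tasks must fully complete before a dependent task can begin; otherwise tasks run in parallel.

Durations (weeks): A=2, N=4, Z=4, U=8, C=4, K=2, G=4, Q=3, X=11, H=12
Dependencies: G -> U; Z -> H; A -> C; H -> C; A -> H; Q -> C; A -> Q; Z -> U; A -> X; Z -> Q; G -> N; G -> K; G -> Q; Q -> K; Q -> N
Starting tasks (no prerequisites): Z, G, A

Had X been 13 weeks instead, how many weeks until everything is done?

Critical path before the change: Z→H→C = 4+12+4 = 20 giving 20 weeks.
X has 7 weeks of float (longest path through it is 13).
The critical path is still Z→H→C; finish is now 20 weeks.

20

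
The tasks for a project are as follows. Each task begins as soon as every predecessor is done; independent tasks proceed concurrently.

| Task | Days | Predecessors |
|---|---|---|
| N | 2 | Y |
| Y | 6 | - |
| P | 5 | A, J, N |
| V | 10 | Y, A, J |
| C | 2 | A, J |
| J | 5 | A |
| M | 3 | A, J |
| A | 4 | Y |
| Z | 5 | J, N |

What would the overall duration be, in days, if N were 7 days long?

25

Critical path before the change: Y→A→J→V = 6+4+5+10 = 25 giving 25 days.
N has 12 days of float (longest path through it is 13).
That remains the longest chain; total 25 days.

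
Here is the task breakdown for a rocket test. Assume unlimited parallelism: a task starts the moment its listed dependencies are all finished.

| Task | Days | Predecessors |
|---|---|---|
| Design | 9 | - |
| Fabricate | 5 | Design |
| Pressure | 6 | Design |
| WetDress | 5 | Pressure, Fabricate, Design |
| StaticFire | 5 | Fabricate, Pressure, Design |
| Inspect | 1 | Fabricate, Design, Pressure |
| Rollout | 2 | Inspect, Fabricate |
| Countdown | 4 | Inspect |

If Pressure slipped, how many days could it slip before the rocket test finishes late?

0

The longest chain is Design→Pressure→WetDress = 9+6+5 = 20; overall finish 20 days.
Longest path through Pressure: 20 days (earliest finish 15, latest finish 15).
Slack of Pressure = 9 − 9 = 0 days.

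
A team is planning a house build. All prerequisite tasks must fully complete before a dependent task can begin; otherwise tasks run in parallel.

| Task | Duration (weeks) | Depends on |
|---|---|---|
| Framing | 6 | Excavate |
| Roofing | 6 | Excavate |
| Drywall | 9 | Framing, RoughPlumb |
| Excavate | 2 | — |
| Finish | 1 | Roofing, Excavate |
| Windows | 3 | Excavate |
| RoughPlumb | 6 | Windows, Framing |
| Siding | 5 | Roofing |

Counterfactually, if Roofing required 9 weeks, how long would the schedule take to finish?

Critical path before the change: Excavate→Framing→RoughPlumb→Drywall = 2+6+6+9 = 23 giving 23 weeks.
Roofing has 10 weeks of float (longest path through it is 13).
No other chain overtakes it, so the finish is 23 weeks.

23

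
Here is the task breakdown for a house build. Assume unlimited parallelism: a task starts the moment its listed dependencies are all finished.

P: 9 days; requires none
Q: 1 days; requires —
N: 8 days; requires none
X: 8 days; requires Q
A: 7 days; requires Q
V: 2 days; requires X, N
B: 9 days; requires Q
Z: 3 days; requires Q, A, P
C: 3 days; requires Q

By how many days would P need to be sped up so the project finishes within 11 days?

Current finish: 12 days; target: 11.
P is on every critical path, so each day cut from P cuts the finish by one (this holds down to a finish of 11).
Need 12 − 11 = 1 day off P → P becomes 8 days, finish becomes 11.

1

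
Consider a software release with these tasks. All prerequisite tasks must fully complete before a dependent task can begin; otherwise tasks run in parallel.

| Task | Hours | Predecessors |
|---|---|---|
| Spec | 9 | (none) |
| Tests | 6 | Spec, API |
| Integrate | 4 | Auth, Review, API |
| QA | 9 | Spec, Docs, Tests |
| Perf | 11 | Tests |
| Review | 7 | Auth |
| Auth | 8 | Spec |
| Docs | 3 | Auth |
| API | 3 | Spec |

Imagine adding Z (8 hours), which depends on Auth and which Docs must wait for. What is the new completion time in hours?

37

Originally the job takes 29 hours.
With Z inserted, Docs now waits for max(Auth, Z).
New critical path: Spec→Auth→Z→Docs→QA = 9+8+8+3+9 = 37 ⇒ 37 hours.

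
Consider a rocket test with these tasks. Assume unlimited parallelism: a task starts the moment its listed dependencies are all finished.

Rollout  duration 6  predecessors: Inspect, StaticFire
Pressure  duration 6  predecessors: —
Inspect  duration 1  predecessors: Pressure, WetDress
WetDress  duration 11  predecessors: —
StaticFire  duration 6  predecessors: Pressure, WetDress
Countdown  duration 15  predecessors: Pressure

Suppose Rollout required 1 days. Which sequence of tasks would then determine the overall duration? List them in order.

Pressure, Countdown

Baseline: WetDress→StaticFire→Rollout = 11+6+6 = 23 → 23 days.
Since Rollout is critical, the -5 change carries straight to that chain (now 18 days).
Now Pressure→Countdown = 6+15 = 21 is longest, so the finish becomes 21 days.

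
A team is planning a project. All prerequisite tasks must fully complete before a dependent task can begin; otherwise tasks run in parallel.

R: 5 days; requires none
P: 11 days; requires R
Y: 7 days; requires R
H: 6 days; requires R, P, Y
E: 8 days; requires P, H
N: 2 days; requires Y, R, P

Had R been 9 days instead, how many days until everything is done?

34

Baseline: R→P→H→E = 5+11+6+8 = 30 → 30 days.
Since R is critical, the +4 change carries straight to that chain (now 34 days).
That remains the longest chain; total 34 days.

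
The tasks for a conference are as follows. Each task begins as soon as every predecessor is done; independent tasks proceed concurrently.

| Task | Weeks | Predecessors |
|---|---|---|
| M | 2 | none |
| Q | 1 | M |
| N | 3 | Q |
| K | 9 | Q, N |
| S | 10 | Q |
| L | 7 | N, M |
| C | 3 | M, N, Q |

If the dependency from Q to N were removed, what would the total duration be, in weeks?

13

With the dependency in place, M→Q→N→K = 2+1+3+9 = 15 sets the finish at 15 weeks.
Without Q→N, N's earliest start moves from 3 to 0.
New critical path: M→Q→S = 2+1+10 = 13 ⇒ 13 weeks.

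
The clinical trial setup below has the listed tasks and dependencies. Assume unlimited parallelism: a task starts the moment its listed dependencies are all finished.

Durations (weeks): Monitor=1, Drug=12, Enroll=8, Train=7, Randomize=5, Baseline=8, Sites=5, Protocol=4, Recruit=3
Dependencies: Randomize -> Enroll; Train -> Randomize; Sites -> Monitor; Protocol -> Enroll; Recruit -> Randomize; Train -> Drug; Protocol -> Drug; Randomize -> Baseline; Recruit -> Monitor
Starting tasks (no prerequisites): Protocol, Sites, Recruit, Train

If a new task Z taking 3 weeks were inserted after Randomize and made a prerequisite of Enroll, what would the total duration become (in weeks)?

23

Originally the project takes 20 weeks.
With Z inserted, Enroll now waits for max(Protocol, Randomize, Z).
New critical path: Train→Randomize→Z→Enroll = 7+5+3+8 = 23 ⇒ 23 weeks.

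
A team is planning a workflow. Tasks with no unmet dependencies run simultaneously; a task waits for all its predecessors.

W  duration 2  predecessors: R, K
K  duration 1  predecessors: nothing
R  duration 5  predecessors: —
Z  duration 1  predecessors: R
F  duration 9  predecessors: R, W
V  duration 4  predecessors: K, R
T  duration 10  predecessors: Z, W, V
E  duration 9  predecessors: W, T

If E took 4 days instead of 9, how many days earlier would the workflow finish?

As given, the longest chain is R→V→T→E = 5+4+10+9 = 28, so the finish is 28 days.
E is on the critical path; changing it to 4 makes that path 23 days.
The critical path is still R→V→T→E; finish is now 23 days.
Change in finish: 23 − 28 = -5 days.

5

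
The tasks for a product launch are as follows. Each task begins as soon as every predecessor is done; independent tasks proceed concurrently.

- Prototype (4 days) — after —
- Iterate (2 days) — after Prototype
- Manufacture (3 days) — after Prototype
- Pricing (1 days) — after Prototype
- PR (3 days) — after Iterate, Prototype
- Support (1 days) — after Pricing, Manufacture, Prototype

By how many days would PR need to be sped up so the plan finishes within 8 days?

1

Current finish: 9 days; target: 8.
PR is on every critical path, so each day cut from PR cuts the finish by one (this holds down to a finish of 8).
Need 9 − 8 = 1 day off PR → PR becomes 2 days, finish becomes 8.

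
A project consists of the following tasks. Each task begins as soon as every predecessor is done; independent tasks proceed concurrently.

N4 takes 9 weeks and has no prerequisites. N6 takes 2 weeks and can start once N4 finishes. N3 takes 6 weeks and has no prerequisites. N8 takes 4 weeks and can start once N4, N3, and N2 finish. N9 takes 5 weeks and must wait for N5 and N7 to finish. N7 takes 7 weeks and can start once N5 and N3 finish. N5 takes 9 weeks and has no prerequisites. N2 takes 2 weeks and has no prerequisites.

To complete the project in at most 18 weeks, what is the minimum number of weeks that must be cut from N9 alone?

Current finish: 21 weeks; target: 18.
N9 is on every critical path, so each week cut from N9 cuts the finish by one (this holds down to a finish of 17).
Need 21 − 18 = 3 weeks off N9 → N9 becomes 2 weeks, finish becomes 18.

3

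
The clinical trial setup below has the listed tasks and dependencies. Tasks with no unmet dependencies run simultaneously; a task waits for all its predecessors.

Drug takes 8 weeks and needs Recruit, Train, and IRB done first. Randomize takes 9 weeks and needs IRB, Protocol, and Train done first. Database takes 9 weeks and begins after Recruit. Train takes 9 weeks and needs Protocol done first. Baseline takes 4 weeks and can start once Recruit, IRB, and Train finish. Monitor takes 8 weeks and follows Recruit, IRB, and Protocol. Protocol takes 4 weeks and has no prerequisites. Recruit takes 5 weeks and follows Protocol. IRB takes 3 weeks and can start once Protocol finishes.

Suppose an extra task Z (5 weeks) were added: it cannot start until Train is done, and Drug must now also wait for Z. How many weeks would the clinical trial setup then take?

Originally the clinical trial setup takes 22 weeks.
With Z inserted, Drug now waits for max(Recruit, Train, IRB, Z).
New critical path: Protocol→Train→Z→Drug = 4+9+5+8 = 26 ⇒ 26 weeks.

26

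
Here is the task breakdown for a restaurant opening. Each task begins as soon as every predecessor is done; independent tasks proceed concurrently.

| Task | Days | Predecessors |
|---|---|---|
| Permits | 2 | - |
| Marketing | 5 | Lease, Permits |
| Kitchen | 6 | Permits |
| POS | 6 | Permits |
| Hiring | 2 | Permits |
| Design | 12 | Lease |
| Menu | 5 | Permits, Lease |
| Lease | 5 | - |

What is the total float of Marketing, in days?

Critical path: Lease→Design = 5+12 = 17, so the finish is 17 days.
Longest path through Marketing: 10 days (earliest finish 10, latest finish 17).
Slack of Marketing = 12 − 5 = 7 days.

7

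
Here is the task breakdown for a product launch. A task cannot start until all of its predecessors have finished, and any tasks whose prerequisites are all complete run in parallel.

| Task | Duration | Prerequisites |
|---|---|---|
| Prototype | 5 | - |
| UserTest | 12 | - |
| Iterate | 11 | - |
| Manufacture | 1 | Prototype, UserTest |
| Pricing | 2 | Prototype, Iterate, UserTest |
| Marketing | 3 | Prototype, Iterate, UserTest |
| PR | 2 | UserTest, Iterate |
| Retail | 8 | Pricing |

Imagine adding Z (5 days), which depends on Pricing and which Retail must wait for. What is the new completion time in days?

27

Originally the plan takes 22 days.
With Z inserted, Retail now waits for max(Pricing, Z).
New critical path: UserTest→Pricing→Z→Retail = 12+2+5+8 = 27 ⇒ 27 days.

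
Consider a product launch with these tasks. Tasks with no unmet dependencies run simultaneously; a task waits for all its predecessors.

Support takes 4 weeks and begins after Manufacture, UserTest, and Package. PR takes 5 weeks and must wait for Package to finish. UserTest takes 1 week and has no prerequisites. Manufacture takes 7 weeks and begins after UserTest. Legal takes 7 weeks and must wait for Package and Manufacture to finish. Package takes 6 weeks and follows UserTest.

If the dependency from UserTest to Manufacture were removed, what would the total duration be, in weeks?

Before: longest chain UserTest→Manufacture→Legal = 1+7+7 = 15, finish 15.
Without UserTest→Manufacture, Manufacture's earliest start moves from 1 to 0.
New critical path: UserTest→Package→Legal = 1+6+7 = 14 ⇒ 14 weeks.

14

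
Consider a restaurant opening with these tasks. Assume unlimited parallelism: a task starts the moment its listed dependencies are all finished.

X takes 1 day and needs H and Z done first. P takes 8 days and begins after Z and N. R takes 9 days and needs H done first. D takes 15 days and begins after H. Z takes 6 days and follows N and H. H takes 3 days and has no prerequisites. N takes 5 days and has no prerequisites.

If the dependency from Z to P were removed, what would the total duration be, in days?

Original critical path: N→Z→P = 5+6+8 = 19 ⇒ 19 days.
Without Z→P, P's earliest start moves from 11 to 5.
The longest chain is now H→D = 3+15 = 18, so the project takes 18 days.

18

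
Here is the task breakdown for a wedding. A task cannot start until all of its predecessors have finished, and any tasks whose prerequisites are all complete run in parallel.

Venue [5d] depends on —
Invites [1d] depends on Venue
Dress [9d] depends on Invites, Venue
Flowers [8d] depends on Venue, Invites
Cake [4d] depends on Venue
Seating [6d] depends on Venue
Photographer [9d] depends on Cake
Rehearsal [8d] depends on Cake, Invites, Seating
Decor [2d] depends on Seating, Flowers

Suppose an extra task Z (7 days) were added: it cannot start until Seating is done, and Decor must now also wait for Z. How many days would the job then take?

Originally the job takes 19 days.
With Z inserted, Decor now waits for max(Seating, Flowers, Z).
New critical path: Venue→Seating→Z→Decor = 5+6+7+2 = 20 ⇒ 20 days.

20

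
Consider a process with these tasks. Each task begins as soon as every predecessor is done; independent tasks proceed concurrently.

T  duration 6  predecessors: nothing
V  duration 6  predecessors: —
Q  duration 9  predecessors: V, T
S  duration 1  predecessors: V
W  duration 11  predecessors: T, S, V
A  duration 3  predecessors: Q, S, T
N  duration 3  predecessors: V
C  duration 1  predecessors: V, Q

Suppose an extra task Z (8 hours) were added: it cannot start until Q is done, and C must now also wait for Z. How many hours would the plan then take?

24

Originally the plan takes 18 hours.
With Z inserted, C now waits for max(V, Q, Z).
New critical path: T→Q→Z→C = 6+9+8+1 = 24 ⇒ 24 hours.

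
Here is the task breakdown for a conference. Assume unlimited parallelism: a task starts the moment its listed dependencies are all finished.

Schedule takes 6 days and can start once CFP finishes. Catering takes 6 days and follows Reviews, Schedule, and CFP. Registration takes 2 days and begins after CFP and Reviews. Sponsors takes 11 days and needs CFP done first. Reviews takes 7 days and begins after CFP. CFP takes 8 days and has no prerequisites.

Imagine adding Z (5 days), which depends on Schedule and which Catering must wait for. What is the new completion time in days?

Originally the schedule takes 21 days.
With Z inserted, Catering now waits for max(Reviews, Schedule, CFP, Z).
New critical path: CFP→Schedule→Z→Catering = 8+6+5+6 = 25 ⇒ 25 days.

25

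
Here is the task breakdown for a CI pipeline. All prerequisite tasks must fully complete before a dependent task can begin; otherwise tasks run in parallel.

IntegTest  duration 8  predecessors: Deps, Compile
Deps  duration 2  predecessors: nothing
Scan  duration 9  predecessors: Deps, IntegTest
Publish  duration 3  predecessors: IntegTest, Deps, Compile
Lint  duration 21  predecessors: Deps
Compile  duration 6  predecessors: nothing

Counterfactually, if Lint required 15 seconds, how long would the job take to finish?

23

Critical path before the change: Deps→Lint = 2+21 = 23 giving 23 seconds.
Lint lies on that path, so at 15 seconds the path becomes 17 seconds.
The binding chain switches to Compile→IntegTest→Scan = 6+8+9 = 23; finish 23 seconds.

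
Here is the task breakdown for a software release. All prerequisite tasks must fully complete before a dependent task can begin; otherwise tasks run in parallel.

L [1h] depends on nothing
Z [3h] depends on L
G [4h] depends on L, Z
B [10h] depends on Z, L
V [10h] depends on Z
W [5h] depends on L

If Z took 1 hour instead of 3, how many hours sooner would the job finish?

The binding path is L→Z→B = 1+3+10 = 14; finish at 14 hours.
Since Z is critical, the -2 change carries straight to that chain (now 12 hours).
No other chain overtakes it, so the finish is 12 hours.
Change in finish: 12 − 14 = -2 hours.

2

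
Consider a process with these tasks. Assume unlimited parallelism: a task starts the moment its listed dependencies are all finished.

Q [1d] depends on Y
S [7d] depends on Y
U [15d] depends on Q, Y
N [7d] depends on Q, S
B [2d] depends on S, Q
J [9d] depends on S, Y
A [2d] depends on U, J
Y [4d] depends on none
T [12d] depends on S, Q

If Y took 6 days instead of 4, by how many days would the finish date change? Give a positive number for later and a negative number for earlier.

2

The binding path is Y→S→T = 4+7+12 = 23; finish at 23 days.
Since Y is critical, the +2 change carries straight to that chain (now 25 days).
That remains the longest chain; total 25 days.
Change in finish: 25 − 23 = +2 days.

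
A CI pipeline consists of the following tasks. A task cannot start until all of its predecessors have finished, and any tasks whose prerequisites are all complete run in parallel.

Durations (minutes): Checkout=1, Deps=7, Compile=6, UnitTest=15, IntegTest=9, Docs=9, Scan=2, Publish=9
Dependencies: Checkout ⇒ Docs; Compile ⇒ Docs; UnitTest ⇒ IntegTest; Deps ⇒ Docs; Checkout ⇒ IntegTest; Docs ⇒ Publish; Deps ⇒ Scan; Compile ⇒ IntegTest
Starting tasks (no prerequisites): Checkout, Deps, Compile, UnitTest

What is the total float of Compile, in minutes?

1

Critical path: Deps→Docs→Publish = 7+9+9 = 25, so the finish is 25 minutes.
The longest chain containing Compile totals 24 minutes.
Float = 25 − 24 = 1.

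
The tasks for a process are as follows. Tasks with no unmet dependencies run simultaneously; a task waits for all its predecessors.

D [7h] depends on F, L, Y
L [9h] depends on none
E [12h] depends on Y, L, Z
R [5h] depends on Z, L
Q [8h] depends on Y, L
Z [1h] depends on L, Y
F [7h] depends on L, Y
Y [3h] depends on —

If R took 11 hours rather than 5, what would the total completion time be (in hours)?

23

The binding path is L→F→D = 9+7+7 = 23; finish at 23 hours.
R is off the critical path — its longest chain is 15 hours, giving 8 of slack.
No other chain overtakes it, so the finish is 23 hours.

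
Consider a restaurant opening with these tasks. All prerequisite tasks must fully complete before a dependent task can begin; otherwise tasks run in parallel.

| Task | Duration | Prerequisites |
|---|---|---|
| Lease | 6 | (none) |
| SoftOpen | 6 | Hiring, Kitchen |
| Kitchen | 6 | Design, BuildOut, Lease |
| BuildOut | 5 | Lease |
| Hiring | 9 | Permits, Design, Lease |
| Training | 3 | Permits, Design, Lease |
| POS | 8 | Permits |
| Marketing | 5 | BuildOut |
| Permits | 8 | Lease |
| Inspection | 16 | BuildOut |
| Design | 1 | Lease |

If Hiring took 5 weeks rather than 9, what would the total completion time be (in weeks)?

27

Actual critical path: Lease→Permits→Hiring→SoftOpen = 6+8+9+6 = 29 ⇒ 29 weeks.
Hiring is on the critical path; changing it to 5 makes that path 25 weeks.
Now Lease→BuildOut→Inspection = 6+5+16 = 27 is longest, so the finish becomes 27 weeks.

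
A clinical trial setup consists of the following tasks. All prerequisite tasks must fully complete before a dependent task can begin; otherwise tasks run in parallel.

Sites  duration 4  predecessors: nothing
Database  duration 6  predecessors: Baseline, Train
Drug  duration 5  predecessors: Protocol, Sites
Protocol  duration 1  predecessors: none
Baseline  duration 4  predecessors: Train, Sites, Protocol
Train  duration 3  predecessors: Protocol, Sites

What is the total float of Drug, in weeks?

8

Critical path: Sites→Train→Baseline→Database = 4+3+4+6 = 17, so the finish is 17 weeks.
The longest chain containing Drug totals 9 weeks.
So Drug can slip 17 − 9 = 8 weeks.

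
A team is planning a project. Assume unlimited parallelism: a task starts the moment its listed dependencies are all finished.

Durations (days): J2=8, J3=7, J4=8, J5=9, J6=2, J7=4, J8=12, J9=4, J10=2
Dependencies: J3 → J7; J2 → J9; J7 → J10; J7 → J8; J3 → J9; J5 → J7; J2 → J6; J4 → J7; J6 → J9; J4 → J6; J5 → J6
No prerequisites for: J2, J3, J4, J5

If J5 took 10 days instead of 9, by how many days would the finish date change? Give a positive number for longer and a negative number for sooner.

The binding path is J5→J7→J8 = 9+4+12 = 25; finish at 25 days.
J5 lies on that path, so at 10 days the path becomes 26 days.
No other chain overtakes it, so the finish is 26 days.
Change in finish: 26 − 25 = +1 days.

1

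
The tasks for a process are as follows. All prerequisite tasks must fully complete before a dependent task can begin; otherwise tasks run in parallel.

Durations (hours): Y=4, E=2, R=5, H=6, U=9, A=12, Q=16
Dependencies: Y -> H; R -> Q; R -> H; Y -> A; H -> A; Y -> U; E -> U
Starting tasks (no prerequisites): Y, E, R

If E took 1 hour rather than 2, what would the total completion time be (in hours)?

23

Baseline: R→H→A = 5+6+12 = 23 → 23 hours.
E has 12 hours of float (longest path through it is 11).
No other chain overtakes it, so the finish is 23 hours.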